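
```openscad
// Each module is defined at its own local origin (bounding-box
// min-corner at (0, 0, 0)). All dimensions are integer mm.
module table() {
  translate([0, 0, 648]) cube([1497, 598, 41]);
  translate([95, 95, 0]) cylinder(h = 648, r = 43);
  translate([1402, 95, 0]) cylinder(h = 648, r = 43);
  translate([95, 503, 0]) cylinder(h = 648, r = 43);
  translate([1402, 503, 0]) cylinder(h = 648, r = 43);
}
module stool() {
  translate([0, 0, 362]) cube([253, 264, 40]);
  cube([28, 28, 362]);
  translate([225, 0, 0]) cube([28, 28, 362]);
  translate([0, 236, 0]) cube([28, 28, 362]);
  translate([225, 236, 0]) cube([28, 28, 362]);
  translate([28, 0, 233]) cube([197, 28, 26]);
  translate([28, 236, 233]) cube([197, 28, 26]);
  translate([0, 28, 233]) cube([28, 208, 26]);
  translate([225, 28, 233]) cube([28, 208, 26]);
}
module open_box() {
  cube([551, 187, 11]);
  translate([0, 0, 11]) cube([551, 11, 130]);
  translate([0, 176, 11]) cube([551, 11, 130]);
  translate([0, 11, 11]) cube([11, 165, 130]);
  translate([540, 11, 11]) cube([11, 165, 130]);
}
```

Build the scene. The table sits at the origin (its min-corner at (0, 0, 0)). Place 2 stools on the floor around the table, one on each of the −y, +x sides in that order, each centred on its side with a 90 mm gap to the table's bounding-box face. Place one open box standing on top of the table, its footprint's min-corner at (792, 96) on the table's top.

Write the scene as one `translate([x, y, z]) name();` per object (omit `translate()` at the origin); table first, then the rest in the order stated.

table();
translate([622, -354, 0]) stool();
translate([1587, 167, 0]) stool();
translate([792, 96, 689]) open_box();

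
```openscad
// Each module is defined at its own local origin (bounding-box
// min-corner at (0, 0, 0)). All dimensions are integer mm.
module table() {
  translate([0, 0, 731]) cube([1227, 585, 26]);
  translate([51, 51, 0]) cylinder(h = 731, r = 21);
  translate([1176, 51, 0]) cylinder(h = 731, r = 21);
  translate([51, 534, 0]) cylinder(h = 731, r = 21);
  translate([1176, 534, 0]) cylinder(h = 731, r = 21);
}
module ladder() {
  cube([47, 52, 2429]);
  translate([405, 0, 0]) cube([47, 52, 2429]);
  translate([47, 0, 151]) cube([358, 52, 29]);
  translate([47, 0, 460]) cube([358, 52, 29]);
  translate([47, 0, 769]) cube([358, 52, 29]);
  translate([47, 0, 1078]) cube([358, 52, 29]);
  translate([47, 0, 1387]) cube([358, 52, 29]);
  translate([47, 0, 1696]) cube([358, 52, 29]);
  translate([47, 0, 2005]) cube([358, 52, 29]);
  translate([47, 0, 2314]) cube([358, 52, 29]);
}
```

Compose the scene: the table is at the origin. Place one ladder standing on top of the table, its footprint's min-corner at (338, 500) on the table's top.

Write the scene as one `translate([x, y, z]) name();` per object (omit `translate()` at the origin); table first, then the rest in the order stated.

table();
translate([338, 500, 757]) ladder();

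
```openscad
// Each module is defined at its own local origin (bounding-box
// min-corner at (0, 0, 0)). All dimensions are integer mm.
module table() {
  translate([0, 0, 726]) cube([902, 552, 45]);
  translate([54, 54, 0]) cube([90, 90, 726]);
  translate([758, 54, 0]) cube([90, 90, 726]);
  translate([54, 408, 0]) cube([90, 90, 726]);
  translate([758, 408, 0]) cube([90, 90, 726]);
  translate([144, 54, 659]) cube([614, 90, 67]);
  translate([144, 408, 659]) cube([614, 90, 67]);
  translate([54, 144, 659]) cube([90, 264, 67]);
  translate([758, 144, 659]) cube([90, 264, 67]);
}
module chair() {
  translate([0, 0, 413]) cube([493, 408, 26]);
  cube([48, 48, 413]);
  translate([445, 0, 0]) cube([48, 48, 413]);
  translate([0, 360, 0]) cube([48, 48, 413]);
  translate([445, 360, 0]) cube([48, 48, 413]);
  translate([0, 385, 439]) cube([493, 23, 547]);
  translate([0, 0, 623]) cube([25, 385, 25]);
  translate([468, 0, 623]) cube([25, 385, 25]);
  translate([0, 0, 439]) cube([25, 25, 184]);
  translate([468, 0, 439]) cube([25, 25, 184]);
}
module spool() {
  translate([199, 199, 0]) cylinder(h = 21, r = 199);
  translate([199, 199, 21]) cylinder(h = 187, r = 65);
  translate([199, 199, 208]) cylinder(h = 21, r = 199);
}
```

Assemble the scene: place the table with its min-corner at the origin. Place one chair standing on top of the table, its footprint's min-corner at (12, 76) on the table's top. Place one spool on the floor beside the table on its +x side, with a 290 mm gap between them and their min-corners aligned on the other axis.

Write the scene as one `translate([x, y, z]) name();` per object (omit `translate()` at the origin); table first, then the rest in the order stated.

table();
translate([12, 76, 771]) chair();
translate([1192, 0, 0]) spool();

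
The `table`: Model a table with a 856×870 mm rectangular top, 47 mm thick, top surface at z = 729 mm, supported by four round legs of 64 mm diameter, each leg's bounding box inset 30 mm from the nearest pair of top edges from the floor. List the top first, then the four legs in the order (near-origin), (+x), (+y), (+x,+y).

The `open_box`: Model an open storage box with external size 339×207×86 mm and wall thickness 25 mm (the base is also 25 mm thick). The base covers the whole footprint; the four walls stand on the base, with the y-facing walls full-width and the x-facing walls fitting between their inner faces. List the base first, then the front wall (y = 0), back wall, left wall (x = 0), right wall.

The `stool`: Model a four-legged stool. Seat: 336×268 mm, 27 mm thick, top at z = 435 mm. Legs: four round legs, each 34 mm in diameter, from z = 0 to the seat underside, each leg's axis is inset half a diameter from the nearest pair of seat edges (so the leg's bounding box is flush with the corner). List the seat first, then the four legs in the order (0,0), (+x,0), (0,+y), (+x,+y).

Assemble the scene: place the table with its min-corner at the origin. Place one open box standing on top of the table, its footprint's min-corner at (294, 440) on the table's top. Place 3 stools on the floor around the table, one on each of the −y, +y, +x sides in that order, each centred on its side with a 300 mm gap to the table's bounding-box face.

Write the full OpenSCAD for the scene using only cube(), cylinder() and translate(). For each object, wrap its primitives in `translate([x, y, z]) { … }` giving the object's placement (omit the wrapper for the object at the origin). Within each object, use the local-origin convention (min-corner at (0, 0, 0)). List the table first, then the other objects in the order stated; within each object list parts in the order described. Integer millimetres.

translate([0, 0, 682]) cube([856, 870, 47]);
translate([62, 62, 0]) cylinder(h = 682, r = 32);
translate([794, 62, 0]) cylinder(h = 682, r = 32);
translate([62, 808, 0]) cylinder(h = 682, r = 32);
translate([794, 808, 0]) cylinder(h = 682, r = 32);
translate([294, 440, 729]) {
  cube([339, 207, 25]);
  translate([0, 0, 25]) cube([339, 25, 61]);
  translate([0, 182, 25]) cube([339, 25, 61]);
  translate([0, 25, 25]) cube([25, 157, 61]);
  translate([314, 25, 25]) cube([25, 157, 61]);
}
translate([260, -568, 0]) {
  translate([0, 0, 408]) cube([336, 268, 27]);
  translate([17, 17, 0]) cylinder(h = 408, r = 17);
  translate([319, 17, 0]) cylinder(h = 408, r = 17);
  translate([17, 251, 0]) cylinder(h = 408, r = 17);
  translate([319, 251, 0]) cylinder(h = 408, r = 17);
}
translate([260, 1170, 0]) {
  translate([0, 0, 408]) cube([336, 268, 27]);
  translate([17, 17, 0]) cylinder(h = 408, r = 17);
  translate([319, 17, 0]) cylinder(h = 408, r = 17);
  translate([17, 251, 0]) cylinder(h = 408, r = 17);
  translate([319, 251, 0]) cylinder(h = 408, r = 17);
}
translate([1156, 301, 0]) {
  translate([0, 0, 408]) cube([336, 268, 27]);
  translate([17, 17, 0]) cylinder(h = 408, r = 17);
  translate([319, 17, 0]) cylinder(h = 408, r = 17);
  translate([17, 251, 0]) cylinder(h = 408, r = 17);
  translate([319, 251, 0]) cylinder(h = 408, r = 17);
}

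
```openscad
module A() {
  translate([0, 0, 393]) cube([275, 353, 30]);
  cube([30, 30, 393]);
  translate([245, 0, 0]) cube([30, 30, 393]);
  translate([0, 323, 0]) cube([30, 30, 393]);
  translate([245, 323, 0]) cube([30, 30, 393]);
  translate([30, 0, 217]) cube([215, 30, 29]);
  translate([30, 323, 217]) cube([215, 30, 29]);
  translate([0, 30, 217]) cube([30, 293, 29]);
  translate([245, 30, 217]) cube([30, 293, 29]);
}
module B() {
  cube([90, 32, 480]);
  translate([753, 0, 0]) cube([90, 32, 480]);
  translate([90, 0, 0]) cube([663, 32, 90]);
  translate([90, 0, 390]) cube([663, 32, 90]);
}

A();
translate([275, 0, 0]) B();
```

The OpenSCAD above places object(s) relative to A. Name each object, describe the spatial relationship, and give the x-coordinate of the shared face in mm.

The stool's +x face and the picture frame's −x face are both at x = 275 mm.

A is a stool. B is a picture frame. The picture frame is against the stool's +x side, with their −y faces flush. The x-coordinate of the shared face is 275 mm.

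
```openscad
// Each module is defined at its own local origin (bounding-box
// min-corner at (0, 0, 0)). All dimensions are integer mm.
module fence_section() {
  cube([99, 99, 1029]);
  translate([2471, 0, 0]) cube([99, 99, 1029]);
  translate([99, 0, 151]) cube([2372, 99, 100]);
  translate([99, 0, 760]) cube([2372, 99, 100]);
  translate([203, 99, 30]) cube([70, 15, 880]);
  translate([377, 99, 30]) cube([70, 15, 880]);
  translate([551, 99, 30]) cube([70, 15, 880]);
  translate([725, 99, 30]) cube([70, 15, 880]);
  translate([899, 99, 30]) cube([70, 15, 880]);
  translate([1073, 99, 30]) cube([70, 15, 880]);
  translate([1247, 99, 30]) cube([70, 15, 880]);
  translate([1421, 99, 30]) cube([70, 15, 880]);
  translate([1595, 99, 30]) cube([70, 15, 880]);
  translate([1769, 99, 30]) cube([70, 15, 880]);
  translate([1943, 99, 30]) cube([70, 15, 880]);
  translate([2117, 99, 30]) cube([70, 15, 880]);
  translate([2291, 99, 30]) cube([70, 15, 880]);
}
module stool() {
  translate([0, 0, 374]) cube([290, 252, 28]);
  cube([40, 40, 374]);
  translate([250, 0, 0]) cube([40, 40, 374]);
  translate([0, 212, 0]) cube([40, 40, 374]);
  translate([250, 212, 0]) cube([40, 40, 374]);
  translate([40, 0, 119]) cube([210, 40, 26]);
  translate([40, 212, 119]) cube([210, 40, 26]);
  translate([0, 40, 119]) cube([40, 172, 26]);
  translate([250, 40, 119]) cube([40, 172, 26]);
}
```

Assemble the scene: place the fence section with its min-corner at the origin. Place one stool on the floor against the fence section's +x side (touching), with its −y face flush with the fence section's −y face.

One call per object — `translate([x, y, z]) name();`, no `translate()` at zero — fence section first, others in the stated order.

fence_section();
translate([2570, 0, 0]) stool();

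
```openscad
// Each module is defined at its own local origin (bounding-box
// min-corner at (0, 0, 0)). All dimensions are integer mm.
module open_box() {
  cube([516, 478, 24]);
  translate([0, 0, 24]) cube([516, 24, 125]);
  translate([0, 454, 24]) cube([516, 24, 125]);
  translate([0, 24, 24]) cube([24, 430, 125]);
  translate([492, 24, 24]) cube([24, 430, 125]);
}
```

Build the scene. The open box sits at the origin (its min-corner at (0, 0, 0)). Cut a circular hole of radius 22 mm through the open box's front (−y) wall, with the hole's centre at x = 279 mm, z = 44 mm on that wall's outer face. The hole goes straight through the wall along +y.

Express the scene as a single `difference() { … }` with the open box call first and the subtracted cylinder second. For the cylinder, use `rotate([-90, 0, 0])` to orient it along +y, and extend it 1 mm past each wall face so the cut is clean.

difference() {
  open_box();
  translate([279, -1, 44]) rotate([-90, 0, 0]) cylinder(h = 26, r = 22);
}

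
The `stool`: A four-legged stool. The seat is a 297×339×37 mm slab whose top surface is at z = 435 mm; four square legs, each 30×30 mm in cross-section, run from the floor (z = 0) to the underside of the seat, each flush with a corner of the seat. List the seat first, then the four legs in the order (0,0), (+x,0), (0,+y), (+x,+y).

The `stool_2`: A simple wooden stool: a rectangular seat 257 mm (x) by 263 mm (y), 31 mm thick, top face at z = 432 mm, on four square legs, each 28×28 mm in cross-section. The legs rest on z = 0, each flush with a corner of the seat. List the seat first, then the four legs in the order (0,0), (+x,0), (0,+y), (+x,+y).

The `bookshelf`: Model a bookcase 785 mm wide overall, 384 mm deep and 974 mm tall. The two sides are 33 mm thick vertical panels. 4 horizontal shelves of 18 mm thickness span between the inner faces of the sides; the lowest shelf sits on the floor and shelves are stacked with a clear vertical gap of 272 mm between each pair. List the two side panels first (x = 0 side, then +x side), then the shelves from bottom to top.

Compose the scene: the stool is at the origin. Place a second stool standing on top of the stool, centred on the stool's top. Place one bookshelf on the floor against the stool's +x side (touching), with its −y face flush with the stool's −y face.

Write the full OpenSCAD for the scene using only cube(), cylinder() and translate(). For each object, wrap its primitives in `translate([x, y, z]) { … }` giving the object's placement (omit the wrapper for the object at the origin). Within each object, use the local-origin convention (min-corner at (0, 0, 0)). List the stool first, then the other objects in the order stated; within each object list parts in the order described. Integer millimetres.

translate([0, 0, 398]) cube([297, 339, 37]);
cube([30, 30, 398]);
translate([267, 0, 0]) cube([30, 30, 398]);
translate([0, 309, 0]) cube([30, 30, 398]);
translate([267, 309, 0]) cube([30, 30, 398]);
translate([20, 38, 435]) {
  translate([0, 0, 401]) cube([257, 263, 31]);
  cube([28, 28, 401]);
  translate([229, 0, 0]) cube([28, 28, 401]);
  translate([0, 235, 0]) cube([28, 28, 401]);
  translate([229, 235, 0]) cube([28, 28, 401]);
}
translate([297, 0, 0]) {
  cube([33, 384, 974]);
  translate([752, 0, 0]) cube([33, 384, 974]);
  translate([33, 0, 0]) cube([719, 384, 18]);
  translate([33, 0, 290]) cube([719, 384, 18]);
  translate([33, 0, 580]) cube([719, 384, 18]);
  translate([33, 0, 870]) cube([719, 384, 18]);
}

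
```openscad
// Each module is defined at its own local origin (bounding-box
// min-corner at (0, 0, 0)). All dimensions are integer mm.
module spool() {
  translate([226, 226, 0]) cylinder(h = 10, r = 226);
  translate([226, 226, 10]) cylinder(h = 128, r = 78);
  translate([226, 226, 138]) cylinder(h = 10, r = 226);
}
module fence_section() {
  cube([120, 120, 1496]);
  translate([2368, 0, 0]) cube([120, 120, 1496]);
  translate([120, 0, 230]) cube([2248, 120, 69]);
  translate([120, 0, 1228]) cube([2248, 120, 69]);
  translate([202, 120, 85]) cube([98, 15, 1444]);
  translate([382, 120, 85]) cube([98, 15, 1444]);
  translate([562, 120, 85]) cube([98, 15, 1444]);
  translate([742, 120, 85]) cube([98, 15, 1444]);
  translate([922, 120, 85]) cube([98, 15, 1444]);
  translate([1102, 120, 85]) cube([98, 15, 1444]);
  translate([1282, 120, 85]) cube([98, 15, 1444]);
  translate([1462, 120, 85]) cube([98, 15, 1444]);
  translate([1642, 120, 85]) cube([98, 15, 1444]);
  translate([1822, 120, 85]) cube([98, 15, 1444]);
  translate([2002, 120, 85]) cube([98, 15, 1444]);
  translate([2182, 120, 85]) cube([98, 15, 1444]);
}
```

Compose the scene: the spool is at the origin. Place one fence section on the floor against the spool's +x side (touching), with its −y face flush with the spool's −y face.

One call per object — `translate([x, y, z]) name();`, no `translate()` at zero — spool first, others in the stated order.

spool();
translate([452, 0, 0]) fence_section();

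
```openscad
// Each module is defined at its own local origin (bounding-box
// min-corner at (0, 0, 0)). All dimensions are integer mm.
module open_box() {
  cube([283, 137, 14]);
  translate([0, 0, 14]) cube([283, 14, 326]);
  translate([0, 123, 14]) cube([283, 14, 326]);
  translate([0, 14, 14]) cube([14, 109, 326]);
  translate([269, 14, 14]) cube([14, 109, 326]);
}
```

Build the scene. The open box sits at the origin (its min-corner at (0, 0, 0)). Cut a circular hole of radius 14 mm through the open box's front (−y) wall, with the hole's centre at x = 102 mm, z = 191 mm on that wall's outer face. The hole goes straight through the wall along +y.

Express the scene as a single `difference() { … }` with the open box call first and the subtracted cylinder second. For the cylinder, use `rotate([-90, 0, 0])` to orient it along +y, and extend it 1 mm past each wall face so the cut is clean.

difference() {
  open_box();
  translate([102, -1, 191]) rotate([-90, 0, 0]) cylinder(h = 16, r = 14);
}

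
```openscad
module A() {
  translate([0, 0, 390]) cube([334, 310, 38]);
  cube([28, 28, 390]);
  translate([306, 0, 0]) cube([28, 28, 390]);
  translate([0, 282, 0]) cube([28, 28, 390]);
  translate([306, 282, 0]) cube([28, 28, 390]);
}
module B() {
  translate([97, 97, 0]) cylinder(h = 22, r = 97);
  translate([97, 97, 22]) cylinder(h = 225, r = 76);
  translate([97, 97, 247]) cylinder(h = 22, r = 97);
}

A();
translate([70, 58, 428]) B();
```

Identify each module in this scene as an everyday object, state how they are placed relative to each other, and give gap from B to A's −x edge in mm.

A is a stool. B is a spool. The spool is on top of the stool, centred. The gap from the spool to the stool's −x edge is 70 mm.

The spool's min-x is at 70; the stool's min-x is 0; gap = 70 mm.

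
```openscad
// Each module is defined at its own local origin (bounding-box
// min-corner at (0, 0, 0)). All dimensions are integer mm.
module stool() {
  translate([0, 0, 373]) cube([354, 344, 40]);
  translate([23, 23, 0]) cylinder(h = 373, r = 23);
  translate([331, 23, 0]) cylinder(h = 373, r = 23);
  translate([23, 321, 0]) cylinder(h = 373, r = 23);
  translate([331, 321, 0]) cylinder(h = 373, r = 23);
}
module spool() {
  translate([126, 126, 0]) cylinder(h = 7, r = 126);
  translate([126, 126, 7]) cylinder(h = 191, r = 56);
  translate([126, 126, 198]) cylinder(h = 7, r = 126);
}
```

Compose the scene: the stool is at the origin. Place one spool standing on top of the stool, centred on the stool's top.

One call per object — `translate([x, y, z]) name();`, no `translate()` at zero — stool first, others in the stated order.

stool();
translate([51, 46, 413]) spool();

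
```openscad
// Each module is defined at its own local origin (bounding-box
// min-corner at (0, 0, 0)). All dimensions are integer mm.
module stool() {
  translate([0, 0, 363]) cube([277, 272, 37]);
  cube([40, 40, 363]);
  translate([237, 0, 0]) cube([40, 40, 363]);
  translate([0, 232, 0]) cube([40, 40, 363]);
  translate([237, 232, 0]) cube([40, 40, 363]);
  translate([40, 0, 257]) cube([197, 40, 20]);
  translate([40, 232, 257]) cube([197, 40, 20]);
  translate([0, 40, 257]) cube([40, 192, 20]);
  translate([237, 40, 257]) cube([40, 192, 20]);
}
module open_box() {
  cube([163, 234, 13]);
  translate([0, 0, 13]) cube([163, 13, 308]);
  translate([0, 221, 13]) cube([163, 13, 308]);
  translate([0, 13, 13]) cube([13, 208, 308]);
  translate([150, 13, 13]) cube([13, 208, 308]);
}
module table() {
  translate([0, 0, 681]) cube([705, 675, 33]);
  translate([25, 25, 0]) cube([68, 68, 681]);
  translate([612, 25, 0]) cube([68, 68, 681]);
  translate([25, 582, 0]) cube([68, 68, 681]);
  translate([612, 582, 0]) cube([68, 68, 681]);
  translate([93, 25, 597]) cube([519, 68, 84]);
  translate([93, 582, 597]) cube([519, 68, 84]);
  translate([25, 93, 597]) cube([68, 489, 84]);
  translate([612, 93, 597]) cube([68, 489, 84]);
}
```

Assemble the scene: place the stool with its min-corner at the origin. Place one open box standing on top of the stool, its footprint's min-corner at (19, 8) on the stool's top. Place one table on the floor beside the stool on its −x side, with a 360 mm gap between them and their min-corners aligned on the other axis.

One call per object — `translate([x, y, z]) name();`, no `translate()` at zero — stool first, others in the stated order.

stool();
translate([19, 8, 400]) open_box();
translate([-1065, 0, 0]) table();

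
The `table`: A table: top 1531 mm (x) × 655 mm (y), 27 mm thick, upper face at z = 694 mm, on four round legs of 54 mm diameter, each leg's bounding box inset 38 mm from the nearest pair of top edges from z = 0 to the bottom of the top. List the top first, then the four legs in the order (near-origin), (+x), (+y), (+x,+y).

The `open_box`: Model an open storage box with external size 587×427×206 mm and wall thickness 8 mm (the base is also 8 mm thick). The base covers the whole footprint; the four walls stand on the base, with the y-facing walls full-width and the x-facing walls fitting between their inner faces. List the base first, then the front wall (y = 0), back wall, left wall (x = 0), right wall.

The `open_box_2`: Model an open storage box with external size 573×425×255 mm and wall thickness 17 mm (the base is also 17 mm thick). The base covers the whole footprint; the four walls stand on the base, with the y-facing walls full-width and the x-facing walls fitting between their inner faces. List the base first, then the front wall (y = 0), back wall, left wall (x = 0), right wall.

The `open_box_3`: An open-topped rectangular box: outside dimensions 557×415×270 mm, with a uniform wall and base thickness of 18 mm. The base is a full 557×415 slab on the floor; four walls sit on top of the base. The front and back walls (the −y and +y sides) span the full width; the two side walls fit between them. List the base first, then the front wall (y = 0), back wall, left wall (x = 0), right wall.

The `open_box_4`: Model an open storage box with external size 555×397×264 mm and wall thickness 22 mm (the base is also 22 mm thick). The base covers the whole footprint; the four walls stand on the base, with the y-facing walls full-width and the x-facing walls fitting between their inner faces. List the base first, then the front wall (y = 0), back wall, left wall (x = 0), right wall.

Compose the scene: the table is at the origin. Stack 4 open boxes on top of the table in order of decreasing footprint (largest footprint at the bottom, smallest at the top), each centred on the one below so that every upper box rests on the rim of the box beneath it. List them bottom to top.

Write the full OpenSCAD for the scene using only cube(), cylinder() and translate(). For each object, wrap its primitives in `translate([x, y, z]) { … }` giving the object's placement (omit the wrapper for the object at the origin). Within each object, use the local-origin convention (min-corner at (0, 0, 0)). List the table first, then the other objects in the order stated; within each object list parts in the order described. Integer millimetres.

translate([0, 0, 667]) cube([1531, 655, 27]);
translate([65, 65, 0]) cylinder(h = 667, r = 27);
translate([1466, 65, 0]) cylinder(h = 667, r = 27);
translate([65, 590, 0]) cylinder(h = 667, r = 27);
translate([1466, 590, 0]) cylinder(h = 667, r = 27);
translate([472, 114, 694]) {
  cube([587, 427, 8]);
  translate([0, 0, 8]) cube([587, 8, 198]);
  translate([0, 419, 8]) cube([587, 8, 198]);
  translate([0, 8, 8]) cube([8, 411, 198]);
  translate([579, 8, 8]) cube([8, 411, 198]);
}
translate([479, 115, 900]) {
  cube([573, 425, 17]);
  translate([0, 0, 17]) cube([573, 17, 238]);
  translate([0, 408, 17]) cube([573, 17, 238]);
  translate([0, 17, 17]) cube([17, 391, 238]);
  translate([556, 17, 17]) cube([17, 391, 238]);
}
translate([487, 120, 1155]) {
  cube([557, 415, 18]);
  translate([0, 0, 18]) cube([557, 18, 252]);
  translate([0, 397, 18]) cube([557, 18, 252]);
  translate([0, 18, 18]) cube([18, 379, 252]);
  translate([539, 18, 18]) cube([18, 379, 252]);
}
translate([488, 129, 1425]) {
  cube([555, 397, 22]);
  translate([0, 0, 22]) cube([555, 22, 242]);
  translate([0, 375, 22]) cube([555, 22, 242]);
  translate([0, 22, 22]) cube([22, 353, 242]);
  translate([533, 22, 22]) cube([22, 353, 242]);
}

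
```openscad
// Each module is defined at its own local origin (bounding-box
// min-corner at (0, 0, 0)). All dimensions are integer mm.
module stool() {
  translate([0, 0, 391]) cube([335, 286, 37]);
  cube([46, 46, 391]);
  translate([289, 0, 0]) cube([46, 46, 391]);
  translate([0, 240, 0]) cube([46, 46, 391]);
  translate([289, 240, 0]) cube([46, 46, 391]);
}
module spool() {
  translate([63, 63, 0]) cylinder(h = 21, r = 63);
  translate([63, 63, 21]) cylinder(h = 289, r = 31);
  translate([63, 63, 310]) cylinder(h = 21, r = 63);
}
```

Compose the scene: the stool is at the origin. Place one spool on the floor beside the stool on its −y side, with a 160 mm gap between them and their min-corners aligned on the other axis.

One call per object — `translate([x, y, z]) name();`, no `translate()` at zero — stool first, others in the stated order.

stool();
translate([0, -286, 0]) spool();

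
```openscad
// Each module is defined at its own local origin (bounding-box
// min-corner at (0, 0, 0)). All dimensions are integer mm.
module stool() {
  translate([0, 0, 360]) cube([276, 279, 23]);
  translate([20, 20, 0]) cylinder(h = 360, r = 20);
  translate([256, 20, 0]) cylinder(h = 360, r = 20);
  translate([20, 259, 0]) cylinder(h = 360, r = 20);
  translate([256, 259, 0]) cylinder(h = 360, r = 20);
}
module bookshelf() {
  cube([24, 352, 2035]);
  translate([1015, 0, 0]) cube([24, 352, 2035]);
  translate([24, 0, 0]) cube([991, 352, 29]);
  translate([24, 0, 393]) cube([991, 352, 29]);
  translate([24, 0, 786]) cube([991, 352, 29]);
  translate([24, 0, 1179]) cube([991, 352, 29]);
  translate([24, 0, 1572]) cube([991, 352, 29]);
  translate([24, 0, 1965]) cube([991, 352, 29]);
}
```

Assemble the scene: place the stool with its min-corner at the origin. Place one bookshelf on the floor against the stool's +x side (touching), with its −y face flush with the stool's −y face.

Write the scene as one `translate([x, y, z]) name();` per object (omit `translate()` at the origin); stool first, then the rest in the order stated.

stool();
translate([276, 0, 0]) bookshelf();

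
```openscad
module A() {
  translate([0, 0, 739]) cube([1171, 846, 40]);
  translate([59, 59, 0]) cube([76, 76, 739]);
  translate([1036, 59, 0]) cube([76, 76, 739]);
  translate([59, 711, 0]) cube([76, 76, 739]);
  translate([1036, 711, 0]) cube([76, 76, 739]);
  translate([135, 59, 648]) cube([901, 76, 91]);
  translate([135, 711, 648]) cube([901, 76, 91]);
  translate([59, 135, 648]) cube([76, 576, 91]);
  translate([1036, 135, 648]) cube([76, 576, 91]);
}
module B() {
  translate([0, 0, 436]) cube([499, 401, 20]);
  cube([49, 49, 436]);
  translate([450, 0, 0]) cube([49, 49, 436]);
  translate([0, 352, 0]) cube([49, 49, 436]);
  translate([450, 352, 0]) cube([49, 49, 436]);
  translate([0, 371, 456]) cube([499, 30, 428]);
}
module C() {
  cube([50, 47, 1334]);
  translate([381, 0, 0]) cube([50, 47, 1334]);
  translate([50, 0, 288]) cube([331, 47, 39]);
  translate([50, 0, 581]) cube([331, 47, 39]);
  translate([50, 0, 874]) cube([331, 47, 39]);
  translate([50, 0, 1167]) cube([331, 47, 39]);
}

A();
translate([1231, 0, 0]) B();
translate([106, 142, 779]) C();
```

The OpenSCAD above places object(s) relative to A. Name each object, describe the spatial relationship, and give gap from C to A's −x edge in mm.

A is a table. B is a chair. C is a ladder. The chair is on the floor beside the table on its +x side. The ladder is on top of the table. The gap from the ladder to the table's −x edge is 106 mm.

The ladder's min-x is at 106; the table's min-x is 0; gap = 106 mm.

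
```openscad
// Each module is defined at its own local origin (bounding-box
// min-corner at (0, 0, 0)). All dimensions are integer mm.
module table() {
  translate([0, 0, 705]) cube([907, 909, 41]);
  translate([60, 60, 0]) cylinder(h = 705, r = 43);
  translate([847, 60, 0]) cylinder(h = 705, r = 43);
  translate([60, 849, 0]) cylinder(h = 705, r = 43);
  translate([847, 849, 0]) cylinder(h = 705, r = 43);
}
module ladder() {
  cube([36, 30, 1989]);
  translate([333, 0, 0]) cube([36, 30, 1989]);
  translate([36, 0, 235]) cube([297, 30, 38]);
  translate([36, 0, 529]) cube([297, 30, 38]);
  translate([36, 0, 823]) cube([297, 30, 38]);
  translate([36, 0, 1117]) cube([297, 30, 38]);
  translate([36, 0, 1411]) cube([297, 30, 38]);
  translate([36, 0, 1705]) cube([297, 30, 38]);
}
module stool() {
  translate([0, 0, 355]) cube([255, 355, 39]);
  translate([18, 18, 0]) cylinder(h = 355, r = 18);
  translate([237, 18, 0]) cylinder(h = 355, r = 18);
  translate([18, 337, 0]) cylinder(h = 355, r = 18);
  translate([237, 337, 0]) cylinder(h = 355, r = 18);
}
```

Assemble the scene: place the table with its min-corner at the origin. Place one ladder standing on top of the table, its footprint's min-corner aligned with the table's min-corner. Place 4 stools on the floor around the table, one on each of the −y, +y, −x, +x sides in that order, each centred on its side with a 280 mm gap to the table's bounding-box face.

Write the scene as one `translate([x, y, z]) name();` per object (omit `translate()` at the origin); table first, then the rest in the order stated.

table();
translate([0, 0, 746]) ladder();
translate([326, -635, 0]) stool();
translate([326, 1189, 0]) stool();
translate([-535, 277, 0]) stool();
translate([1187, 277, 0]) stool();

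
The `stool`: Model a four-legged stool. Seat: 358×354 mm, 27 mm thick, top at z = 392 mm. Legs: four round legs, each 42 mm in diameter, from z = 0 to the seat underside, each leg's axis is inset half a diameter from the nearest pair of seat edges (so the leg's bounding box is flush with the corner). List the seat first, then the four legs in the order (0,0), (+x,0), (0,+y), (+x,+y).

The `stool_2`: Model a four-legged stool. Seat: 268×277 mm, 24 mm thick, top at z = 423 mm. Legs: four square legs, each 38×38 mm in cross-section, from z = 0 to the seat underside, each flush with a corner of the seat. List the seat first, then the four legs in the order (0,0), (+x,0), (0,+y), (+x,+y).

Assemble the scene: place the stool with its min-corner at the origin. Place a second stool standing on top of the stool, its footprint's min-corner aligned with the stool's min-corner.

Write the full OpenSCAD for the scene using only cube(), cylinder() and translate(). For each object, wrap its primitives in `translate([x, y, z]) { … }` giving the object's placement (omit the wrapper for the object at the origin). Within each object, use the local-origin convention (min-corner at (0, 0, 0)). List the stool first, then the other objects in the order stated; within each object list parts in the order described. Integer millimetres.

translate([0, 0, 365]) cube([358, 354, 27]);
translate([21, 21, 0]) cylinder(h = 365, r = 21);
translate([337, 21, 0]) cylinder(h = 365, r = 21);
translate([21, 333, 0]) cylinder(h = 365, r = 21);
translate([337, 333, 0]) cylinder(h = 365, r = 21);
translate([0, 0, 392]) {
  translate([0, 0, 399]) cube([268, 277, 24]);
  cube([38, 38, 399]);
  translate([230, 0, 0]) cube([38, 38, 399]);
  translate([0, 239, 0]) cube([38, 38, 399]);
  translate([230, 239, 0]) cube([38, 38, 399]);
}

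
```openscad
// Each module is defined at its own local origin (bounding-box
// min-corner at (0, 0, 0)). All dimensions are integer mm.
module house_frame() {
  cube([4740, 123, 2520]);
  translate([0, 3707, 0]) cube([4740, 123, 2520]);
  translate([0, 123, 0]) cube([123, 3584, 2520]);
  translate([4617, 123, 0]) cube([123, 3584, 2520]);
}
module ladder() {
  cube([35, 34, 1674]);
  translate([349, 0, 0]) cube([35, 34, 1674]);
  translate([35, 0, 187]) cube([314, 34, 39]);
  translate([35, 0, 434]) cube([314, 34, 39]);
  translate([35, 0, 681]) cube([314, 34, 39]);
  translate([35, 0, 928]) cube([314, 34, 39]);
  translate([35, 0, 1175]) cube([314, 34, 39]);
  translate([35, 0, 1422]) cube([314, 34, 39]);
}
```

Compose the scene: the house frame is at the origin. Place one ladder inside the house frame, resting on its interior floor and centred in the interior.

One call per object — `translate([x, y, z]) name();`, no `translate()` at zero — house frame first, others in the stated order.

house_frame();
translate([2178, 1898, 0]) ladder();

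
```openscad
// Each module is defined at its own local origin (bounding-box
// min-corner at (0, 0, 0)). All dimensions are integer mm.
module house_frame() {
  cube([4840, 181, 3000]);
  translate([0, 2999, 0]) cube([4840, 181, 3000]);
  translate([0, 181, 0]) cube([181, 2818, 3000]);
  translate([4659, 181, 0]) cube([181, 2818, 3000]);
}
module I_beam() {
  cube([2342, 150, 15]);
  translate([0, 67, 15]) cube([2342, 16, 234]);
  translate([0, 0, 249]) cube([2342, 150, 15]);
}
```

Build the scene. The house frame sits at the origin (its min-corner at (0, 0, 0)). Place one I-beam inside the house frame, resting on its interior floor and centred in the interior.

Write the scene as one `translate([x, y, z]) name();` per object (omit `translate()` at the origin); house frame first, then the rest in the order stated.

house_frame();
translate([1249, 1515, 0]) I_beam();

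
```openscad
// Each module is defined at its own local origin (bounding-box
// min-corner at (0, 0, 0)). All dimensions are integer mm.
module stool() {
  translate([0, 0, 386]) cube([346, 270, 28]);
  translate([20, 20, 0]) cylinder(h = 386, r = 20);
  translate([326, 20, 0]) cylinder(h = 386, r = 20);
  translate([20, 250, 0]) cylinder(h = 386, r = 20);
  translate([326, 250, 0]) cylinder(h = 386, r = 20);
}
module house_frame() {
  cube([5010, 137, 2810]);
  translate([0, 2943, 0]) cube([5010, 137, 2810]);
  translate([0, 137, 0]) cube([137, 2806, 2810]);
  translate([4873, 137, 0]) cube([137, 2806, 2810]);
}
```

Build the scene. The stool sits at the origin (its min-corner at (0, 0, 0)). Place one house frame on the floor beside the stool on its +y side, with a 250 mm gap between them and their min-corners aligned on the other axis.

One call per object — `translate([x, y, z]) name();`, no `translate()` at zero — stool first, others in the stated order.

stool();
translate([0, 520, 0]) house_frame();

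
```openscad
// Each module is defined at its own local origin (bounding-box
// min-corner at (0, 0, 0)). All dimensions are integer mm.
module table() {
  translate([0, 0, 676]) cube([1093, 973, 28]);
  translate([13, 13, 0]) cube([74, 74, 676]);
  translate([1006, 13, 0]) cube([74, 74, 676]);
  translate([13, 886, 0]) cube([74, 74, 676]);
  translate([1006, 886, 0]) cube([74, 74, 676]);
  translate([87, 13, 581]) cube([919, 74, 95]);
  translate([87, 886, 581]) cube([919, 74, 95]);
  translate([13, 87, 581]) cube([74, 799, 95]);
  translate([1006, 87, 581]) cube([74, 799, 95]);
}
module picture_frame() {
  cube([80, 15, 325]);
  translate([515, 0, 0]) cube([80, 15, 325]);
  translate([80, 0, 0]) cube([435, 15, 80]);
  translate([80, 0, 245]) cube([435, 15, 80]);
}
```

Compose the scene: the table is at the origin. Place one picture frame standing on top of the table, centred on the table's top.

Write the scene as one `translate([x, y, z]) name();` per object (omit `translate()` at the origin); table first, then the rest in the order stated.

table();
translate([249, 479, 704]) picture_frame();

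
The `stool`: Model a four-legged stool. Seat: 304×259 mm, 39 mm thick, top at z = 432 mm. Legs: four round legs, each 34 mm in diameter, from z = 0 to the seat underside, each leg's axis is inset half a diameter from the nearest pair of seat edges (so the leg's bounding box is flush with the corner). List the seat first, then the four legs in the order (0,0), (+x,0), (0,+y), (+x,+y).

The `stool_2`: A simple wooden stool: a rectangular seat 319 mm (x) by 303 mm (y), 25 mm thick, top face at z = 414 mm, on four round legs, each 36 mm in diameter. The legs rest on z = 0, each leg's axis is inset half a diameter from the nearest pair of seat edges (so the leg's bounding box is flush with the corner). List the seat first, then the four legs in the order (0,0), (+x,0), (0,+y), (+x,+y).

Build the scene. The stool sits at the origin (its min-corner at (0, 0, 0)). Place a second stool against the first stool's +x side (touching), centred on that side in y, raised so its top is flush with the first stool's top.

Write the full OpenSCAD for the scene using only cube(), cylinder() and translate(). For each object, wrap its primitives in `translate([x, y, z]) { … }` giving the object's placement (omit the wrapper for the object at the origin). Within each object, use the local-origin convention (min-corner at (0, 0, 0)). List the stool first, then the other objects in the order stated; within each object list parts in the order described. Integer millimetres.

translate([0, 0, 393]) cube([304, 259, 39]);
translate([17, 17, 0]) cylinder(h = 393, r = 17);
translate([287, 17, 0]) cylinder(h = 393, r = 17);
translate([17, 242, 0]) cylinder(h = 393, r = 17);
translate([287, 242, 0]) cylinder(h = 393, r = 17);
translate([304, -22, 18]) {
  translate([0, 0, 389]) cube([319, 303, 25]);
  translate([18, 18, 0]) cylinder(h = 389, r = 18);
  translate([301, 18, 0]) cylinder(h = 389, r = 18);
  translate([18, 285, 0]) cylinder(h = 389, r = 18);
  translate([301, 285, 0]) cylinder(h = 389, r = 18);
}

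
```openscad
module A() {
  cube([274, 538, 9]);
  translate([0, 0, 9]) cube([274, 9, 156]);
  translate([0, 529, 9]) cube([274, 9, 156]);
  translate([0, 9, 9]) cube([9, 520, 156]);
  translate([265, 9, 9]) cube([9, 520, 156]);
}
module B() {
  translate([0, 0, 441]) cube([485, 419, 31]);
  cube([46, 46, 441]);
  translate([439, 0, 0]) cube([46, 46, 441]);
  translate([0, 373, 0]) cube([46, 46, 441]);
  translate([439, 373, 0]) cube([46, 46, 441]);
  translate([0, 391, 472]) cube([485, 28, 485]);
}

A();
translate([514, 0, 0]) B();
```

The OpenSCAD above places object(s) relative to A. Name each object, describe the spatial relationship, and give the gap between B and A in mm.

A is an open box. B is a chair. The chair is on the floor beside the open box on its +x side. The gap between the chair and the open box is 240 mm.

The chair's nearest face is 240 mm from the open box's +x face.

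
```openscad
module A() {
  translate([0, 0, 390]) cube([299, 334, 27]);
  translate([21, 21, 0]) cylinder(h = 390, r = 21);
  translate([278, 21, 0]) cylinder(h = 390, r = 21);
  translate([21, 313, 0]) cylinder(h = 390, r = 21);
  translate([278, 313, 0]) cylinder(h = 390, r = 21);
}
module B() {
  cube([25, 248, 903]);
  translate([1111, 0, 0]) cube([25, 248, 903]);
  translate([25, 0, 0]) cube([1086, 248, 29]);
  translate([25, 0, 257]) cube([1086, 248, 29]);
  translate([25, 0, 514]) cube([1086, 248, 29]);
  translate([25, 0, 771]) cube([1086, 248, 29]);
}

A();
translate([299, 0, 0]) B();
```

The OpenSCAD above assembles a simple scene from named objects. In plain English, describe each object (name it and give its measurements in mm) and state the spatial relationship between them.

A is a four-legged stool. The seat is a 299×334×27 mm slab whose top surface is at z = 417 mm; four round legs, each 42 mm in diameter, run from the floor (z = 0) to the underside of the seat, each leg's axis is inset half a diameter from the nearest pair of seat edges (so the leg's bounding box is flush with the corner).

B is an open bookshelf. Two side panels, each 25 mm thick, 248 mm deep and 903 mm tall, stand 1136 mm apart (outside-to-outside). Between them sit 4 shelves, each 29 mm thick and 248 mm deep, spanning the full gap between the sides. The bottom shelf rests on the floor (its underside at z = 0) and the clear gap between one shelf's top and the next shelf's underside is 228 mm.

The bookshelf is against the stool's +x side, with their −y faces flush.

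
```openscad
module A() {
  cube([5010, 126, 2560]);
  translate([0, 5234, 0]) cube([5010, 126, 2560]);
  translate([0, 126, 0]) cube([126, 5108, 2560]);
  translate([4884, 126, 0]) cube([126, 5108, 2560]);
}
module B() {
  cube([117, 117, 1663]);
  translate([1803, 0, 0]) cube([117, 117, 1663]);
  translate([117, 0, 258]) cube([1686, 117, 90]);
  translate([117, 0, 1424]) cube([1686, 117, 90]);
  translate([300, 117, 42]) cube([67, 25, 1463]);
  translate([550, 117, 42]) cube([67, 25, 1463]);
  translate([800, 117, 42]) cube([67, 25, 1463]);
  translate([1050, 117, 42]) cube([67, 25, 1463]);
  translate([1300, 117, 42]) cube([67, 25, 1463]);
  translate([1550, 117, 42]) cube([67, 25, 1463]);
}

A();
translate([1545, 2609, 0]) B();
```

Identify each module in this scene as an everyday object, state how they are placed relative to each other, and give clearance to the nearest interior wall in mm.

Clearances: x = 1419, y = 2483; minimum 1419 mm.

A is a house frame. B is a fence section. The fence section sits inside the house frame, centred. The clearance to the nearest interior wall is 1419 mm.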